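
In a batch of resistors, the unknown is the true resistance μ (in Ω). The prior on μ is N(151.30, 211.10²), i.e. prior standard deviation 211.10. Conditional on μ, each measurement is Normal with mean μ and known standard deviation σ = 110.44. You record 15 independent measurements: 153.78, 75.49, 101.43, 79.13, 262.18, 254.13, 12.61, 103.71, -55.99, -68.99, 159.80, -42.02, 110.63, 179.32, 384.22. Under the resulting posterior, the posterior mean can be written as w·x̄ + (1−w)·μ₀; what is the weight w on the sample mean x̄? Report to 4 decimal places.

For Normal data with known variance σ², a Normal(μ₀, σ₀²) prior on μ is conjugate. Posterior precision = 1/σ₀² + n/σ²; posterior mean is the precision-weighted average of μ₀ and x̄.
σ₀² = 211.10² = 44563.21, σ² = 110.44² = 12196.9936. Prior precision 1/σ₀² = 1/44563.21; data precision n/σ² = 15/12196.9936.
w = (n/σ²)/(1/σ₀² + n/σ²) = n·σ₀²/(σ² + n·σ₀²) = 15·44563.21/(12196.9936 + 15·44563.21) = 668448.15/680645.1436 = 0.9821.

0.9821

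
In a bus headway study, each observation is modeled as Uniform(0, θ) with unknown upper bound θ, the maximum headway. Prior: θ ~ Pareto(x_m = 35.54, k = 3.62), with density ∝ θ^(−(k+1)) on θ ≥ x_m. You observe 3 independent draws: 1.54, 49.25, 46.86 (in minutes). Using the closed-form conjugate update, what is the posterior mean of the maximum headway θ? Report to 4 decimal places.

A Pareto(scale x_m, shape k) prior on the upper bound θ of Uniform(0, θ) is conjugate: posterior is Pareto(max(x_m, max xᵢ), k + n).
Sample maximum = 49.25; prior scale x_m = 35.54 → posterior scale = max = 49.25.
Posterior shape = 3.62 + 3 = 6.62.
E[θ|data] = k·x_m/(k−1) = 6.62·49.25/5.62 = 58.0133.

58.0133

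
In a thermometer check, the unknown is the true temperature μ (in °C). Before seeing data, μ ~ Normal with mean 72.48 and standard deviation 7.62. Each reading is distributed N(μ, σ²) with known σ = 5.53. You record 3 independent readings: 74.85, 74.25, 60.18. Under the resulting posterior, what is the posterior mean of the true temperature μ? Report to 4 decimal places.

70.1662

For Normal data with known variance σ², a Normal(μ₀, σ₀²) prior on μ is conjugate. Posterior precision = 1/σ₀² + n/σ²; posterior mean is the precision-weighted average of μ₀ and x̄.
Σxᵢ = 74.85 + 74.25 + 60.18 = 209.28, so n·x̄ = 209.28.
σ₀² = 7.62² = 58.0644, σ² = 5.53² = 30.5809; σ² + n·σ₀² = 30.5809 + 3·58.0644 = 204.7741.
Posterior mean = (μ₀/σ₀² + n·x̄/σ²)/(1/σ₀² + n/σ²) = (σ²·μ₀ + σ₀²·n·x̄)/(σ² + n·σ₀²) = (30.5809·72.48 + 58.0644·209.28)/204.7741 = 14368.221264/204.7741 = 70.1662.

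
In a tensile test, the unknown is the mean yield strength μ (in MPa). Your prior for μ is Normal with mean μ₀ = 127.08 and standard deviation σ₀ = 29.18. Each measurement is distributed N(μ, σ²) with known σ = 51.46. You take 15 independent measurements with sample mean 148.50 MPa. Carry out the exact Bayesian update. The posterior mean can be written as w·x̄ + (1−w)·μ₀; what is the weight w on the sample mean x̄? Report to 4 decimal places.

0.8283

For Normal data with known variance σ², a Normal(μ₀, σ₀²) prior on μ is conjugate. Posterior precision = 1/σ₀² + n/σ²; posterior mean is the precision-weighted average of μ₀ and x̄.
σ₀² = 29.18² = 851.4724, σ² = 51.46² = 2648.1316. Prior precision 1/σ₀² = 1/851.4724; data precision n/σ² = 15/2648.1316.
w = (n/σ²)/(1/σ₀² + n/σ²) = n·σ₀²/(σ² + n·σ₀²) = 15·851.4724/(2648.1316 + 15·851.4724) = 12772.086/15420.2176 = 0.8283.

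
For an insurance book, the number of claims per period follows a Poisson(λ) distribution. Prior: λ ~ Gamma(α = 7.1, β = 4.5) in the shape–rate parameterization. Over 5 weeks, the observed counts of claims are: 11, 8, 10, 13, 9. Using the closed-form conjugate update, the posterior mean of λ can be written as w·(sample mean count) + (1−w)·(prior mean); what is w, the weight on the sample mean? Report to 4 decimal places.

With a Gamma(shape α, rate β) prior, the Poisson likelihood is conjugate: the posterior is Gamma(α + ΣXᵢ, β + n).
Posterior mean = (α₀+S)/(β₀+n) = [n/(β₀+n)]·(S/n) + [β₀/(β₀+n)]·(α₀/β₀), so only n and β₀ enter the weight.
Weight on data w = n/(β₀+n) = 5/(4.5+5) = 5/9.5 = 0.5263.

0.5263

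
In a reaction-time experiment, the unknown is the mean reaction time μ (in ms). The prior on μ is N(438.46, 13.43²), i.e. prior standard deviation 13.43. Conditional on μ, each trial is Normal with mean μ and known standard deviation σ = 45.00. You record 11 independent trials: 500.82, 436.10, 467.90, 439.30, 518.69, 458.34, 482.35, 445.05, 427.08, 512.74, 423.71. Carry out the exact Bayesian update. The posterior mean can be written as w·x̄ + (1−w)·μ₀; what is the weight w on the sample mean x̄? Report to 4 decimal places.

For Normal data with known variance σ², a Normal(μ₀, σ₀²) prior on μ is conjugate. Posterior precision = 1/σ₀² + n/σ²; posterior mean is the precision-weighted average of μ₀ and x̄.
σ₀² = 13.43² = 180.3649, σ² = 45.00² = 2025. Prior precision 1/σ₀² = 1/180.3649; data precision n/σ² = 11/2025.
w = (n/σ²)/(1/σ₀² + n/σ²) = n·σ₀²/(σ² + n·σ₀²) = 11·180.3649/(2025 + 11·180.3649) = 1984.0139/4009.0139 = 0.4949.

0.4949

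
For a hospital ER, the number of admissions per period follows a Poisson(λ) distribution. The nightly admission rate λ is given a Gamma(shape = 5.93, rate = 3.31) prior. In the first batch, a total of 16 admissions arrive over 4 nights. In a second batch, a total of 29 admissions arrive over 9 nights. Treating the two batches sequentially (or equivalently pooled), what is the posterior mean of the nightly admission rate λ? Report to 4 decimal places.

3.1226

With a Gamma(shape α, rate β) prior, the Poisson likelihood is conjugate: the posterior is Gamma(α + ΣXᵢ, β + n).
After batch 1: Gamma(α+S, β+n) = Gamma(5.93+16, 3.31+4) = Gamma(21.93, 7.31).
After batch 2: Gamma(α+S, β+n) = Gamma(21.93+29, 7.31+9) = Gamma(50.93, 16.31).
Posterior mean = α/β = 50.93/16.31 = 3.1226.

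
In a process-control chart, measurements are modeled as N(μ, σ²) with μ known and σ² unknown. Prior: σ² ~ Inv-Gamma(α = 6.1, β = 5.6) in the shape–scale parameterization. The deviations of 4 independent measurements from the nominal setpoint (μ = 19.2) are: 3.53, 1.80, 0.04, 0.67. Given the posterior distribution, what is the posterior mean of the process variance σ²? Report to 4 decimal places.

1.9262

With known mean μ and an Inverse-Gamma(α, β) prior on σ², the Normal likelihood is conjugate: posterior is Inv-Gamma(α + n/2, β + Σ(xᵢ−μ)²/2).
Σ(xᵢ−μ)² = (3.53)² + (1.80)² + (0.04)² + (0.67)² = 16.1514.
Posterior: Inv-Gamma(6.1 + 4/2, 5.6 + 16.1514/2) = Inv-Gamma(8.10, 13.67570).
E[σ²|data] = β/(α−1) = 13.67570/7.10 = 1.9262.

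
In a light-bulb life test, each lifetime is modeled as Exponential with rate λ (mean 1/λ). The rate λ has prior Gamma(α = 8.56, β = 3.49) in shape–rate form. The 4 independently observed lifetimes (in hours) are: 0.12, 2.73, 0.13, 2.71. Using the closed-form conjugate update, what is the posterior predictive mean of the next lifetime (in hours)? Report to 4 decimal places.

0.7941

With a Gamma(shape α, rate β) prior on the exponential rate λ, the posterior after n observations with total T = Σxᵢ is Gamma(α+n, β+T).
Sum of observations T = 5.69 hours; n = 4.
Posterior: Gamma(8.56+4, 3.49+5.69) = Gamma(12.56, 9.18).
The predictive distribution for the next observation is Lomax; its mean is β/(α−1) = 9.18/11.56 = 0.7941.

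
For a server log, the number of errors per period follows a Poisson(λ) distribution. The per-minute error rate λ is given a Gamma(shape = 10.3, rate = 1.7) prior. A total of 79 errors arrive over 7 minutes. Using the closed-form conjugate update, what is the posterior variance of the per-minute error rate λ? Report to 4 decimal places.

With a Gamma(shape α, rate β) prior, the Poisson likelihood is conjugate: the posterior is Gamma(α + ΣXᵢ, β + n).
Posterior: Gamma(α+S, β+n) = Gamma(10.3+79, 1.7+7) = Gamma(89.3, 8.7).
Var = α/β² = 89.3/8.7² = 1.1798.

1.1798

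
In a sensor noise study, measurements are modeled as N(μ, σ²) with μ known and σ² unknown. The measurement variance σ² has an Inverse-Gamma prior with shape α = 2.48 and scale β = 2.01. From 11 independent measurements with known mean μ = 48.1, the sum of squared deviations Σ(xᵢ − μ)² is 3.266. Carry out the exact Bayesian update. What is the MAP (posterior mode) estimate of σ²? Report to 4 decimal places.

0.4057

With known mean μ and an Inverse-Gamma(α, β) prior on σ², the Normal likelihood is conjugate: posterior is Inv-Gamma(α + n/2, β + Σ(xᵢ−μ)²/2).
Posterior: Inv-Gamma(2.48 + 11/2, 2.01 + 3.266/2) = Inv-Gamma(7.98, 3.6430).
Mode = β/(α+1) = 3.6430/8.98 = 0.4057.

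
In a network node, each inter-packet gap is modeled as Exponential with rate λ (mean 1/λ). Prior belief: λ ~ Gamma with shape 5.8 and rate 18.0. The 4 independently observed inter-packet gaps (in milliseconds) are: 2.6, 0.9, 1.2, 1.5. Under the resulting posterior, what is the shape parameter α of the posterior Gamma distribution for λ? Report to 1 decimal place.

With a Gamma(shape α, rate β) prior on the exponential rate λ, the posterior after n observations with total T = Σxᵢ is Gamma(α+n, β+T).
Sum of observations T = 6.2 milliseconds; n = 4.
Posterior: Gamma(5.8+4, 18.0+6.2) = Gamma(9.8, 24.2).
Posterior α = 9.8.

9.8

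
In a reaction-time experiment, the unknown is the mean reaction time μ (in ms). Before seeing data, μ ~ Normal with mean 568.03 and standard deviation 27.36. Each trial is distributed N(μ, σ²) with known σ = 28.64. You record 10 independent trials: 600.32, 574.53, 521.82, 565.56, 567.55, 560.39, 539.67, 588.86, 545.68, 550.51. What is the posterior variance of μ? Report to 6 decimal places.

For Normal data with known variance σ², a Normal(μ₀, σ₀²) prior on μ is conjugate. Posterior precision = 1/σ₀² + n/σ²; posterior mean is the precision-weighted average of μ₀ and x̄.
σ₀² = 27.36² = 748.5696, σ² = 28.64² = 820.2496; σ² + n·σ₀² = 820.2496 + 10·748.5696 = 8305.9456.
Posterior precision = 1/σ₀² + n/σ² = 1/748.5696 + 10/820.2496 = (σ² + n·σ₀²)/(σ₀²σ²) = 8305.9456/(748.5696·820.2496); posterior variance σₙ² = σ₀²σ²/(σ² + n·σ₀²) = 748.5696·820.2496/8305.9456 = 73.924625.

73.924625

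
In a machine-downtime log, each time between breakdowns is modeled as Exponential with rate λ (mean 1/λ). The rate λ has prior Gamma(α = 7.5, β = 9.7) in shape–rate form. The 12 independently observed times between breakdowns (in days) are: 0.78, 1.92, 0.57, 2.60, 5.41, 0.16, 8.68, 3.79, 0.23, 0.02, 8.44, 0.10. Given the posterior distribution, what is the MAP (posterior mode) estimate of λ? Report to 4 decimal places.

0.4363

With a Gamma(shape α, rate β) prior on the exponential rate λ, the posterior after n observations with total T = Σxᵢ is Gamma(α+n, β+T).
Sum of observations T = 32.70 days; n = 12.
Posterior: Gamma(7.5+12, 9.7+32.70) = Gamma(19.5, 42.40).
Mode = (α−1)/β = 0.4363.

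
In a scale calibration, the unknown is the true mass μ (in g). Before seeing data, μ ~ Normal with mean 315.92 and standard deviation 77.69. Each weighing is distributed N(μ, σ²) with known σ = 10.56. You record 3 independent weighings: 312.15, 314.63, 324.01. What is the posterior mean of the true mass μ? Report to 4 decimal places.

316.9238

For Normal data with known variance σ², a Normal(μ₀, σ₀²) prior on μ is conjugate. Posterior precision = 1/σ₀² + n/σ²; posterior mean is the precision-weighted average of μ₀ and x̄.
Σxᵢ = 312.15 + 314.63 + 324.01 = 950.79, so n·x̄ = 950.79.
σ₀² = 77.69² = 6035.7361, σ² = 10.56² = 111.5136; σ² + n·σ₀² = 111.5136 + 3·6035.7361 = 18218.7219.
Posterior mean = (μ₀/σ₀² + n·x̄/σ²)/(1/σ₀² + n/σ²) = (σ²·μ₀ + σ₀²·n·x̄)/(σ² + n·σ₀²) = (111.5136·315.92 + 6035.7361·950.79)/18218.7219 = 5773946.903031/18218.7219 = 316.9238.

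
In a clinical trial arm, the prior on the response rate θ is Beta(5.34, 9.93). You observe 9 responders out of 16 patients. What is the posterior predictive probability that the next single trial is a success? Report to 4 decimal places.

The Beta prior is conjugate to a Binomial/Bernoulli likelihood; the update adds successes to α and failures to β.
Posterior: Beta(α+k, β+n−k) = Beta(5.34+9, 9.93+7) = Beta(14.34, 16.93).
For a single future Bernoulli trial, P(success | data) = α/(α+β) = 0.4586.

0.4586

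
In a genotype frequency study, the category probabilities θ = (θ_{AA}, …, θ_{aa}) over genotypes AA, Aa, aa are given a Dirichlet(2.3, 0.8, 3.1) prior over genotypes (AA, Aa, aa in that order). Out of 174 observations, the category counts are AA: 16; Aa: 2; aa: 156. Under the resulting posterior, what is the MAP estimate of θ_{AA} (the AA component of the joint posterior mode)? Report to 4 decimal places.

The Dirichlet prior is conjugate to the Multinomial likelihood: each posterior αⱼ = prior αⱼ + observed count nⱼ.
Posterior concentration: (18.3, 2.8, 159.1), total = 180.2.
Joint mode component: (α_{AA}−1)/(Σα−K) = 17.3/177.2 = 0.0976.

0.0976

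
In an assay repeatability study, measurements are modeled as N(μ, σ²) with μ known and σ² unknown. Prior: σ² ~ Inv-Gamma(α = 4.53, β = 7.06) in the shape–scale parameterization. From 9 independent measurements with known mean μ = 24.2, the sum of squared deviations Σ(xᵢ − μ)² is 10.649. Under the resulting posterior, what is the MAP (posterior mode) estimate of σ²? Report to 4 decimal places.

1.2347

With known mean μ and an Inverse-Gamma(α, β) prior on σ², the Normal likelihood is conjugate: posterior is Inv-Gamma(α + n/2, β + Σ(xᵢ−μ)²/2).
Posterior: Inv-Gamma(4.53 + 9/2, 7.06 + 10.649/2) = Inv-Gamma(9.03, 12.3845).
Mode = β/(α+1) = 12.3845/10.03 = 1.2347.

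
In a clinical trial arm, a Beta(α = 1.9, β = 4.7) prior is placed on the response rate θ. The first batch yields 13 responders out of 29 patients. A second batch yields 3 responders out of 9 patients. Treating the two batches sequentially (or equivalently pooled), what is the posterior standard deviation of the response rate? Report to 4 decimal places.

0.0726

The Beta prior is conjugate to a Binomial/Bernoulli likelihood; the update adds successes to α and failures to β.
After batch 1: Beta(1.9+13, 4.7+16) = Beta(14.9, 20.7).
After batch 2: Beta(14.9+3, 20.7+6) = Beta(17.9, 26.7).
Var = αβ/((α+β)²(α+β+1)) = 17.9·26.7/(44.6²·45.6) = 0.00526902; SD = √0.00526902 = 0.0726.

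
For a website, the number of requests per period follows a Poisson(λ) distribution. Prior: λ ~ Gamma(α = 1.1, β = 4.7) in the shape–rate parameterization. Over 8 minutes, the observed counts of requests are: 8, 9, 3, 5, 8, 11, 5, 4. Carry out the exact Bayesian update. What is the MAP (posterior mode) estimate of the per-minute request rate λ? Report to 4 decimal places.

4.1811

With a Gamma(shape α, rate β) prior, the Poisson likelihood is conjugate: the posterior is Gamma(α + ΣXᵢ, β + n).
Sum of counts S = 53 over n = 8 minutes.
Posterior: Gamma(α+S, β+n) = Gamma(1.1+53, 4.7+8) = Gamma(54.1, 12.7).
Mode of Gamma(α,β) for α≥1 is (α−1)/β = 53.1/12.7 = 4.1811.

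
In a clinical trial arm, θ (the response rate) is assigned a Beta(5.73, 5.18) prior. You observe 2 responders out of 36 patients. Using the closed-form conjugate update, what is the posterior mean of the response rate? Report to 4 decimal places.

The Beta prior is conjugate to a Binomial/Bernoulli likelihood; the update adds successes to α and failures to β.
Posterior: Beta(α+k, β+n−k) = Beta(5.73+2, 5.18+34) = Beta(7.73, 39.18).
Posterior mean = α/(α+β) = 7.73/46.91 = 0.1648.

0.1648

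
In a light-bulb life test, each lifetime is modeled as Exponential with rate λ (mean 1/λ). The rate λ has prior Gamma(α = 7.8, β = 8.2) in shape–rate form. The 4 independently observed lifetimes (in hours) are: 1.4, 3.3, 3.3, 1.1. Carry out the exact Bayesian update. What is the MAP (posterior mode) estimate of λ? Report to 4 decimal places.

With a Gamma(shape α, rate β) prior on the exponential rate λ, the posterior after n observations with total T = Σxᵢ is Gamma(α+n, β+T).
Sum of observations T = 9.1 hours; n = 4.
Posterior: Gamma(7.8+4, 8.2+9.1) = Gamma(11.8, 17.3).
Mode = (α−1)/β = 0.6243.

0.6243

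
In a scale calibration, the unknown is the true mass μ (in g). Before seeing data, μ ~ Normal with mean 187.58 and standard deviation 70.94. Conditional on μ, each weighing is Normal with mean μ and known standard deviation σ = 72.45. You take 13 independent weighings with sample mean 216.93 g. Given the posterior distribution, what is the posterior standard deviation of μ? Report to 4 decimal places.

19.3334

For Normal data with known variance σ², a Normal(μ₀, σ₀²) prior on μ is conjugate. Posterior precision = 1/σ₀² + n/σ²; posterior mean is the precision-weighted average of μ₀ and x̄.
σ₀² = 70.94² = 5032.4836, σ² = 72.45² = 5249.0025; σ² + n·σ₀² = 5249.0025 + 13·5032.4836 = 70671.2893.
Posterior precision = 1/σ₀² + n/σ² = 1/5032.4836 + 13/5249.0025 = (σ² + n·σ₀²)/(σ₀²σ²) = 70671.2893/(5032.4836·5249.0025); posterior variance σₙ² = σ₀²σ²/(σ² + n·σ₀²) = 5032.4836·5249.0025/70671.2893 = 373.780063.
Posterior SD = √σₙ² = √(5032.4836·5249.0025/70671.2893) = 19.3334.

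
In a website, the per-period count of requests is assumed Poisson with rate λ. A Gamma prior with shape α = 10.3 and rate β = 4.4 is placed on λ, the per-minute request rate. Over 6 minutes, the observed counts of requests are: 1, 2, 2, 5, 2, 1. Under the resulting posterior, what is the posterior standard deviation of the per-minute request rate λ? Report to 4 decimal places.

With a Gamma(shape α, rate β) prior, the Poisson likelihood is conjugate: the posterior is Gamma(α + ΣXᵢ, β + n).
Sum of counts S = 13 over n = 6 minutes.
Posterior: Gamma(α+S, β+n) = Gamma(10.3+13, 4.4+6) = Gamma(23.3, 10.4).
SD = √α/β = √23.3/10.4 = 0.4641.

0.4641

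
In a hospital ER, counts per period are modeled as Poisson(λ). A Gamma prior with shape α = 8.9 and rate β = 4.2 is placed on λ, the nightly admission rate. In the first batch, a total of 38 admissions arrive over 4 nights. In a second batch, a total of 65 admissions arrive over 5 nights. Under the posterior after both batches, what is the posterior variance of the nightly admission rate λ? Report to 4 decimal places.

With a Gamma(shape α, rate β) prior, the Poisson likelihood is conjugate: the posterior is Gamma(α + ΣXᵢ, β + n).
After batch 1: Gamma(α+S, β+n) = Gamma(8.9+38, 4.2+4) = Gamma(46.9, 8.2).
After batch 2: Gamma(α+S, β+n) = Gamma(46.9+65, 8.2+5) = Gamma(111.9, 13.2).
Var = α/β² = 111.9/13.2² = 0.6422.

0.6422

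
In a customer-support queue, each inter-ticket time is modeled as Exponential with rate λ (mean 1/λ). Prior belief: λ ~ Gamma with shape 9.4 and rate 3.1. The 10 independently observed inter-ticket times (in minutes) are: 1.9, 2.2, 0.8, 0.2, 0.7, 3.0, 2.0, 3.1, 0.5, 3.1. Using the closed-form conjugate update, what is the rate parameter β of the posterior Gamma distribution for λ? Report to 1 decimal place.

With a Gamma(shape α, rate β) prior on the exponential rate λ, the posterior after n observations with total T = Σxᵢ is Gamma(α+n, β+T).
Sum of observations T = 17.5 minutes; n = 10.
Posterior: Gamma(9.4+10, 3.1+17.5) = Gamma(19.4, 20.6).
Posterior β = 20.6.

20.6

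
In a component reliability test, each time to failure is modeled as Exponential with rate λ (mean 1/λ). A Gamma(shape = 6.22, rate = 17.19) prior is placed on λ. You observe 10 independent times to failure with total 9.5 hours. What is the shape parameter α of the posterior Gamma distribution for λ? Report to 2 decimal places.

With a Gamma(shape α, rate β) prior on the exponential rate λ, the posterior after n observations with total T = Σxᵢ is Gamma(α+n, β+T).
Posterior: Gamma(6.22+10, 17.19+9.5) = Gamma(16.22, 26.69).
Posterior α = 16.22.

16.22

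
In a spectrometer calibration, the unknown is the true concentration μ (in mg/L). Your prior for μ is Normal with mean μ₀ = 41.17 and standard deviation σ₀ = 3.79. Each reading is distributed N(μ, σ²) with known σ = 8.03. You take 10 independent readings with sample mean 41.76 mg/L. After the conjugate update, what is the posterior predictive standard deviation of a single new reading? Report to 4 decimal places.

For Normal data with known variance σ², a Normal(μ₀, σ₀²) prior on μ is conjugate. Posterior precision = 1/σ₀² + n/σ²; posterior mean is the precision-weighted average of μ₀ and x̄.
σ₀² = 3.79² = 14.3641, σ² = 8.03² = 64.4809; σ² + n·σ₀² = 64.4809 + 10·14.3641 = 208.1219.
Posterior precision = 1/σ₀² + n/σ² = 1/14.3641 + 10/64.4809 = (σ² + n·σ₀²)/(σ₀²σ²) = 208.1219/(14.3641·64.4809); posterior variance σₙ² = σ₀²σ²/(σ² + n·σ₀²) = 14.3641·64.4809/208.1219 = 4.450325.
Predictive variance for one new observation = σₙ² + σ² = 14.3641·64.4809/208.1219 + 64.4809 = σ²·(σ₀² + 208.1219)/208.1219 = 64.4809·222.486/208.1219 = 68.931225; SD = √(64.4809·222.486/208.1219) = 8.3025.

8.3025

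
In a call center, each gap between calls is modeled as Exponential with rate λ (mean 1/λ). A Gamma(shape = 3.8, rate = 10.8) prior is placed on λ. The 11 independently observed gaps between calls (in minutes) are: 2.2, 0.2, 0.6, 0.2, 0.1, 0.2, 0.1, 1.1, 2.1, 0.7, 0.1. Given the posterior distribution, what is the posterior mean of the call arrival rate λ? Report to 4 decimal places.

0.8043

With a Gamma(shape α, rate β) prior on the exponential rate λ, the posterior after n observations with total T = Σxᵢ is Gamma(α+n, β+T).
Sum of observations T = 7.6 minutes; n = 11.
Posterior: Gamma(3.8+11, 10.8+7.6) = Gamma(14.8, 18.4).
Posterior mean of λ = α/β = 14.8/18.4 = 0.8043.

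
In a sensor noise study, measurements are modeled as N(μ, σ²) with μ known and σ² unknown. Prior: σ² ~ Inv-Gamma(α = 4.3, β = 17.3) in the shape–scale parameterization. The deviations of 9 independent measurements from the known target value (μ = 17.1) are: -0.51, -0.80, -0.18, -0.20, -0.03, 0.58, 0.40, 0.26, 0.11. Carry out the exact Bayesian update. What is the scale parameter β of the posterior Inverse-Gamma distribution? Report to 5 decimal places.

With known mean μ and an Inverse-Gamma(α, β) prior on σ², the Normal likelihood is conjugate: posterior is Inv-Gamma(α + n/2, β + Σ(xᵢ−μ)²/2).
Σ(xᵢ−μ)² = (-0.51)² + (-0.80)² + (-0.18)² + (-0.20)² + (-0.03)² + (0.58)² + (0.40)² + (0.26)² + (0.11)² = 1.5495.
Posterior: Inv-Gamma(4.3 + 9/2, 17.3 + 1.5495/2) = Inv-Gamma(8.80, 18.07475).
Posterior β = 18.07475.

18.07475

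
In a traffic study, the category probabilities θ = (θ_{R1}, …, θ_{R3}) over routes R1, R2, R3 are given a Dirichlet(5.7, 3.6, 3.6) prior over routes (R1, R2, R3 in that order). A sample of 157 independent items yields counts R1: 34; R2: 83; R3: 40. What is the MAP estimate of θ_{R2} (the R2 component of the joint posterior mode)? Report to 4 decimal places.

The Dirichlet prior is conjugate to the Multinomial likelihood: each posterior αⱼ = prior αⱼ + observed count nⱼ.
Posterior concentration: (39.7, 86.6, 43.6), total = 169.9.
Joint mode component: (α_{R2}−1)/(Σα−K) = 85.6/166.9 = 0.5129.

0.5129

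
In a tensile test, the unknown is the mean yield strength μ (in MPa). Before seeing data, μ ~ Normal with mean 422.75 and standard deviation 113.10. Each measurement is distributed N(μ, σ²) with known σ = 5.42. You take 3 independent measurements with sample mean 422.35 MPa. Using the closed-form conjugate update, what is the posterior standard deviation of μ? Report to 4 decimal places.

3.1280

For Normal data with known variance σ², a Normal(μ₀, σ₀²) prior on μ is conjugate. Posterior precision = 1/σ₀² + n/σ²; posterior mean is the precision-weighted average of μ₀ and x̄.
σ₀² = 113.10² = 12791.61, σ² = 5.42² = 29.3764; σ² + n·σ₀² = 29.3764 + 3·12791.61 = 38404.2064.
Posterior precision = 1/σ₀² + n/σ² = 1/12791.61 + 3/29.3764 = (σ² + n·σ₀²)/(σ₀²σ²) = 38404.2064/(12791.61·29.3764); posterior variance σₙ² = σ₀²σ²/(σ² + n·σ₀²) = 12791.61·29.3764/38404.2064 = 9.784643.
Posterior SD = √σₙ² = √(12791.61·29.3764/38404.2064) = 3.1280.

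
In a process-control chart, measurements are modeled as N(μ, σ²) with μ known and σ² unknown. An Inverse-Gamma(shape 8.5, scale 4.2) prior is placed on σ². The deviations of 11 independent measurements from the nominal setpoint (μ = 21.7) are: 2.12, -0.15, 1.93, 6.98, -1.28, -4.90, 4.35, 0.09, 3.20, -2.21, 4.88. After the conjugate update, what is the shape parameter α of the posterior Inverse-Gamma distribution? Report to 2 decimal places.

14.00

With known mean μ and an Inverse-Gamma(α, β) prior on σ², the Normal likelihood is conjugate: posterior is Inv-Gamma(α + n/2, β + Σ(xᵢ−μ)²/2).
Σ(xᵢ−μ)² = (2.12)² + (-0.15)² + (1.93)² + (6.98)² + (-1.28)² + (-4.90)² + (4.35)² + (0.09)² + (3.20)² + (-2.21)² + (4.88)² = 140.4797.
Posterior: Inv-Gamma(8.5 + 11/2, 4.2 + 140.4797/2) = Inv-Gamma(14.00, 74.43985).
Posterior α = 14.00.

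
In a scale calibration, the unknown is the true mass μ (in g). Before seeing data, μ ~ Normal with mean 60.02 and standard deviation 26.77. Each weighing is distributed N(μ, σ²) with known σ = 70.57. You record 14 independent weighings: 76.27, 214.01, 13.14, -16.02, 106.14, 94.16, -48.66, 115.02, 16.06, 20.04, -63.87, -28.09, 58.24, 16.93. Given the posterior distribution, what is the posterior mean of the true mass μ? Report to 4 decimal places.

47.2793

For Normal data with known variance σ², a Normal(μ₀, σ₀²) prior on μ is conjugate. Posterior precision = 1/σ₀² + n/σ²; posterior mean is the precision-weighted average of μ₀ and x̄.
Σxᵢ = 76.27 + 214.01 + 13.14 + (-16.02) + 106.14 + 94.16 + (-48.66) + 115.02 + 16.06 + 20.04 + (-63.87) + (-28.09) + 58.24 + 16.93 = 573.37, so n·x̄ = 573.37.
σ₀² = 26.77² = 716.6329, σ² = 70.57² = 4980.1249; σ² + n·σ₀² = 4980.1249 + 14·716.6329 = 15012.9855.
Posterior mean = (μ₀/σ₀² + n·x̄/σ²)/(1/σ₀² + n/σ²) = (σ²·μ₀ + σ₀²·n·x̄)/(σ² + n·σ₀²) = (4980.1249·60.02 + 716.6329·573.37)/15012.9855 = 709802.902371/15012.9855 = 47.2793.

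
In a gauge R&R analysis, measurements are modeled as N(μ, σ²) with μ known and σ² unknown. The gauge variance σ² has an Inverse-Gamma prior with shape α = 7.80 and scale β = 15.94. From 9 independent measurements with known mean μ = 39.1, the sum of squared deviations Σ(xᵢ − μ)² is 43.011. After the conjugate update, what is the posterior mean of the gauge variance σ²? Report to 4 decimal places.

3.3138

With known mean μ and an Inverse-Gamma(α, β) prior on σ², the Normal likelihood is conjugate: posterior is Inv-Gamma(α + n/2, β + Σ(xᵢ−μ)²/2).
Posterior: Inv-Gamma(7.80 + 9/2, 15.94 + 43.011/2) = Inv-Gamma(12.30, 37.4455).
E[σ²|data] = β/(α−1) = 37.4455/11.30 = 3.3138.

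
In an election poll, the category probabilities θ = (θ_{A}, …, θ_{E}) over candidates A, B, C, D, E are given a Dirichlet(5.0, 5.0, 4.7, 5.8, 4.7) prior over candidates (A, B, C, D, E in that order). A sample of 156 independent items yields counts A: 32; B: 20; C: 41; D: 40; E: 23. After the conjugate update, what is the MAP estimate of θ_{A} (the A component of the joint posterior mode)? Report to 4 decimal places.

The Dirichlet prior is conjugate to the Multinomial likelihood: each posterior αⱼ = prior αⱼ + observed count nⱼ.
Posterior concentration: (37.0, 25.0, 45.7, 45.8, 27.7), total = 181.2.
Joint mode component: (α_{A}−1)/(Σα−K) = 36.0/176.2 = 0.2043.

0.2043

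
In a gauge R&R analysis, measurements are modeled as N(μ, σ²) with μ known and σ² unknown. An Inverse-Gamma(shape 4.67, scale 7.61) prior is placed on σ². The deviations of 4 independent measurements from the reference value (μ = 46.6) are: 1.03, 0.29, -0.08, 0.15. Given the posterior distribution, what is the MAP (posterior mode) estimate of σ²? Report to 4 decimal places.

1.0687

With known mean μ and an Inverse-Gamma(α, β) prior on σ², the Normal likelihood is conjugate: posterior is Inv-Gamma(α + n/2, β + Σ(xᵢ−μ)²/2).
Σ(xᵢ−μ)² = (1.03)² + (0.29)² + (-0.08)² + (0.15)² = 1.1739.
Posterior: Inv-Gamma(4.67 + 4/2, 7.61 + 1.1739/2) = Inv-Gamma(6.67, 8.19695).
Mode = β/(α+1) = 8.19695/7.67 = 1.0687.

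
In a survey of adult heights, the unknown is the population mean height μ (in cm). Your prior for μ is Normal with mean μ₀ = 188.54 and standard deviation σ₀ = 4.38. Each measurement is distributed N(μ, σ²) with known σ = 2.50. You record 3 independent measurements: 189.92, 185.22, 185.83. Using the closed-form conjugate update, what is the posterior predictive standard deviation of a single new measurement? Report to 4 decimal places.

2.8512

For Normal data with known variance σ², a Normal(μ₀, σ₀²) prior on μ is conjugate. Posterior precision = 1/σ₀² + n/σ²; posterior mean is the precision-weighted average of μ₀ and x̄.
σ₀² = 4.38² = 19.1844, σ² = 2.50² = 6.25; σ² + n·σ₀² = 6.25 + 3·19.1844 = 63.8032.
Posterior precision = 1/σ₀² + n/σ² = 1/19.1844 + 3/6.25 = (σ² + n·σ₀²)/(σ₀²σ²) = 63.8032/(19.1844·6.25); posterior variance σₙ² = σ₀²σ²/(σ² + n·σ₀²) = 19.1844·6.25/63.8032 = 1.879255.
Predictive variance for one new observation = σₙ² + σ² = 19.1844·6.25/63.8032 + 6.25 = σ²·(σ₀² + 63.8032)/63.8032 = 6.25·82.9876/63.8032 = 8.129255; SD = √(6.25·82.9876/63.8032) = 2.8512.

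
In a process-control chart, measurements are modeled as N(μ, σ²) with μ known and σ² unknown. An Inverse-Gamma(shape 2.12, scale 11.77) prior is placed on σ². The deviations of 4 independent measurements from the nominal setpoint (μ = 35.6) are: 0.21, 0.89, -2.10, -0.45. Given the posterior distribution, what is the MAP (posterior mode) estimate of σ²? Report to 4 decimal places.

2.8309

With known mean μ and an Inverse-Gamma(α, β) prior on σ², the Normal likelihood is conjugate: posterior is Inv-Gamma(α + n/2, β + Σ(xᵢ−μ)²/2).
Σ(xᵢ−μ)² = (0.21)² + (0.89)² + (-2.10)² + (-0.45)² = 5.4487.
Posterior: Inv-Gamma(2.12 + 4/2, 11.77 + 5.4487/2) = Inv-Gamma(4.12, 14.49435).
Mode = β/(α+1) = 14.49435/5.12 = 2.8309.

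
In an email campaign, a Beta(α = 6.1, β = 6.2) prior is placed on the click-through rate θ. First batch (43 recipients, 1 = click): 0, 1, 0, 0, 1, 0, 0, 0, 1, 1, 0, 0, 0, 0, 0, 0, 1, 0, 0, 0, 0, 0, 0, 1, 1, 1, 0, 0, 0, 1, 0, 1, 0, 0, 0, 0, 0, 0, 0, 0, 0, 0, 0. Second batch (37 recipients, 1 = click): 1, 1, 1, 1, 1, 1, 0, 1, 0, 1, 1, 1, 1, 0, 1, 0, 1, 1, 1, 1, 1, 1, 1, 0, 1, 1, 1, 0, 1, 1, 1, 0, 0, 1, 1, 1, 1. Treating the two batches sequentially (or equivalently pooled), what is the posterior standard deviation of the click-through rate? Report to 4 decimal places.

The Beta prior is conjugate to a Binomial/Bernoulli likelihood; the update adds successes to α and failures to β.
After batch 1: Beta(6.1+10, 6.2+33) = Beta(16.1, 39.2).
After batch 2: Beta(16.1+29, 39.2+8) = Beta(45.1, 47.2).
Var = αβ/((α+β)²(α+β+1)) = 45.1·47.2/(92.3²·93.3) = 0.00267814; SD = √0.00267814 = 0.0518.

0.0518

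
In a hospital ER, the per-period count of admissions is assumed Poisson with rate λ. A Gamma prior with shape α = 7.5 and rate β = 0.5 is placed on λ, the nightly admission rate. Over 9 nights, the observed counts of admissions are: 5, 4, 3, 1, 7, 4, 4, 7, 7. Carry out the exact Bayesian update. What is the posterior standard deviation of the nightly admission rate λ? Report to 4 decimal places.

0.7406

With a Gamma(shape α, rate β) prior, the Poisson likelihood is conjugate: the posterior is Gamma(α + ΣXᵢ, β + n).
Sum of counts S = 42 over n = 9 nights.
Posterior: Gamma(α+S, β+n) = Gamma(7.5+42, 0.5+9) = Gamma(49.5, 9.5).
SD = √α/β = √49.5/9.5 = 0.7406.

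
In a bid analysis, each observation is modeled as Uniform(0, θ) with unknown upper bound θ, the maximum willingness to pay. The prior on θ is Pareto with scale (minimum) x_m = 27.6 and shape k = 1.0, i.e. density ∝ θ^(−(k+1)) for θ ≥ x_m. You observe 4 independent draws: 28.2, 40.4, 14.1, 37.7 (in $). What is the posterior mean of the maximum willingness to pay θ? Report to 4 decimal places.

50.5000

A Pareto(scale x_m, shape k) prior on the upper bound θ of Uniform(0, θ) is conjugate: posterior is Pareto(max(x_m, max xᵢ), k + n).
Sample maximum = 40.4; prior scale x_m = 27.6 → posterior scale = max = 40.4.
Posterior shape = 1.0 + 4 = 5.0.
E[θ|data] = k·x_m/(k−1) = 5.0·40.4/4.0 = 50.5000.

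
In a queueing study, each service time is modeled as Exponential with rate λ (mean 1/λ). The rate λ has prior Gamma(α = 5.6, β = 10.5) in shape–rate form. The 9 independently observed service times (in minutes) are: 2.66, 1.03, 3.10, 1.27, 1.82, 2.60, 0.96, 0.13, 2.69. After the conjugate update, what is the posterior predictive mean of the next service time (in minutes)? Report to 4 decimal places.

With a Gamma(shape α, rate β) prior on the exponential rate λ, the posterior after n observations with total T = Σxᵢ is Gamma(α+n, β+T).
Sum of observations T = 16.26 minutes; n = 9.
Posterior: Gamma(5.6+9, 10.5+16.26) = Gamma(14.6, 26.76).
The predictive distribution for the next observation is Lomax; its mean is β/(α−1) = 26.76/13.6 = 1.9676.

1.9676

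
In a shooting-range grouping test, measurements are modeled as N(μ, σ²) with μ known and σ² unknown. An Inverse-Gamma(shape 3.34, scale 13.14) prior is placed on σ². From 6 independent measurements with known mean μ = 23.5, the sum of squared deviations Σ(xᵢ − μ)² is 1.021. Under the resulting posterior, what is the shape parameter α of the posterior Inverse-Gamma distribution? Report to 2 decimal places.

With known mean μ and an Inverse-Gamma(α, β) prior on σ², the Normal likelihood is conjugate: posterior is Inv-Gamma(α + n/2, β + Σ(xᵢ−μ)²/2).
Posterior: Inv-Gamma(3.34 + 6/2, 13.14 + 1.021/2) = Inv-Gamma(6.34, 13.6505).
Posterior α = 6.34.

6.34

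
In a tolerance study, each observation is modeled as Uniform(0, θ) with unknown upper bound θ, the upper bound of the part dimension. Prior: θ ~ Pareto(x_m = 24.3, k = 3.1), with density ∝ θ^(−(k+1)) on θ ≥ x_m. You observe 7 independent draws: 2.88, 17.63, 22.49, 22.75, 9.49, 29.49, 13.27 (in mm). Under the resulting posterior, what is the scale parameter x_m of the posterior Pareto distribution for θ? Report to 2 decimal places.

A Pareto(scale x_m, shape k) prior on the upper bound θ of Uniform(0, θ) is conjugate: posterior is Pareto(max(x_m, max xᵢ), k + n).
Sample maximum = 29.49; prior scale x_m = 24.3 → posterior scale = max = 29.49.
Posterior shape = 3.1 + 7 = 10.1.
Posterior scale x_m = 29.49.

29.49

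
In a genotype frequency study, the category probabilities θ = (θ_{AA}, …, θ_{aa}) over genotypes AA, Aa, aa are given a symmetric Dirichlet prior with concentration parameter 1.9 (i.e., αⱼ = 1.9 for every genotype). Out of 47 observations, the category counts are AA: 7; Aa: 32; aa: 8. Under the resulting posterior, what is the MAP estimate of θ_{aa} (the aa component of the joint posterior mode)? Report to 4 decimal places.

The Dirichlet prior is conjugate to the Multinomial likelihood: each posterior αⱼ = prior αⱼ + observed count nⱼ.
Posterior concentration: (8.9, 33.9, 9.9), total = 52.7.
Joint mode component: (α_{aa}−1)/(Σα−K) = 8.9/49.7 = 0.1791.

0.1791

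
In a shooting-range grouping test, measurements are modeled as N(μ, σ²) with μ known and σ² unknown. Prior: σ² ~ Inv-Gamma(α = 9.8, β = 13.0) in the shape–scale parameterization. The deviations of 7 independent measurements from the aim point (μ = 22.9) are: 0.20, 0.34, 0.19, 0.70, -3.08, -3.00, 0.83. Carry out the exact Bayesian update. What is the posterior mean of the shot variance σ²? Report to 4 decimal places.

1.8641

With known mean μ and an Inverse-Gamma(α, β) prior on σ², the Normal likelihood is conjugate: posterior is Inv-Gamma(α + n/2, β + Σ(xᵢ−μ)²/2).
Σ(xᵢ−μ)² = (0.20)² + (0.34)² + (0.19)² + (0.70)² + (-3.08)² + (-3.00)² + (0.83)² = 19.8570.
Posterior: Inv-Gamma(9.8 + 7/2, 13.0 + 19.8570/2) = Inv-Gamma(13.30, 22.92850).
E[σ²|data] = β/(α−1) = 22.92850/12.30 = 1.8641.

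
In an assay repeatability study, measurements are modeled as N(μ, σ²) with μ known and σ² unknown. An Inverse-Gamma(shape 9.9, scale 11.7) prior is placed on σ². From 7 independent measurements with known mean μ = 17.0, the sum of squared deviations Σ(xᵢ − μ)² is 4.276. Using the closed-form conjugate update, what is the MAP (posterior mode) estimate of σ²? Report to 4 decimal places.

With known mean μ and an Inverse-Gamma(α, β) prior on σ², the Normal likelihood is conjugate: posterior is Inv-Gamma(α + n/2, β + Σ(xᵢ−μ)²/2).
Posterior: Inv-Gamma(9.9 + 7/2, 11.7 + 4.276/2) = Inv-Gamma(13.40, 13.8380).
Mode = β/(α+1) = 13.8380/14.40 = 0.9610.

0.9610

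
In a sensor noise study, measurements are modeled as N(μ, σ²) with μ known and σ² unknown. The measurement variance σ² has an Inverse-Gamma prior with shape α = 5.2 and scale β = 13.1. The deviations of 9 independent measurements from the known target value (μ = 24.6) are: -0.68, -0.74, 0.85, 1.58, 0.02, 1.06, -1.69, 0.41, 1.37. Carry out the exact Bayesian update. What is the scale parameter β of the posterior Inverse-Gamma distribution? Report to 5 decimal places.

With known mean μ and an Inverse-Gamma(α, β) prior on σ², the Normal likelihood is conjugate: posterior is Inv-Gamma(α + n/2, β + Σ(xᵢ−μ)²/2).
Σ(xᵢ−μ)² = (-0.68)² + (-0.74)² + (0.85)² + (1.58)² + (0.02)² + (1.06)² + (-1.69)² + (0.41)² + (1.37)² = 10.2540.
Posterior: Inv-Gamma(5.2 + 9/2, 13.1 + 10.2540/2) = Inv-Gamma(9.70, 18.22700).
Posterior β = 18.22700.

18.22700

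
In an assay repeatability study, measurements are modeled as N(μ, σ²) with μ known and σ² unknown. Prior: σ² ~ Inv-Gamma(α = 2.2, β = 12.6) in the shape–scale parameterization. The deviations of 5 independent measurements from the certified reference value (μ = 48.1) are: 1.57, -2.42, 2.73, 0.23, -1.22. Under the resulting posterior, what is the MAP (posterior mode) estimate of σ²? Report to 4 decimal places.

With known mean μ and an Inverse-Gamma(α, β) prior on σ², the Normal likelihood is conjugate: posterior is Inv-Gamma(α + n/2, β + Σ(xᵢ−μ)²/2).
Σ(xᵢ−μ)² = (1.57)² + (-2.42)² + (2.73)² + (0.23)² + (-1.22)² = 17.3155.
Posterior: Inv-Gamma(2.2 + 5/2, 12.6 + 17.3155/2) = Inv-Gamma(4.70, 21.25775).
Mode = β/(α+1) = 21.25775/5.70 = 3.7294.

3.7294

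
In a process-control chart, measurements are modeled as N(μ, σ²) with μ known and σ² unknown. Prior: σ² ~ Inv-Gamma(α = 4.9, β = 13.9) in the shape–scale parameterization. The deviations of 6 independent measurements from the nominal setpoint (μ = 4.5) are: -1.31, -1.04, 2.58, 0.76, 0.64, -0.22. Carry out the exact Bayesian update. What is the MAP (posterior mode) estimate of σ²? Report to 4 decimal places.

2.1511

With known mean μ and an Inverse-Gamma(α, β) prior on σ², the Normal likelihood is conjugate: posterior is Inv-Gamma(α + n/2, β + Σ(xᵢ−μ)²/2).
Σ(xᵢ−μ)² = (-1.31)² + (-1.04)² + (2.58)² + (0.76)² + (0.64)² + (-0.22)² = 10.4897.
Posterior: Inv-Gamma(4.9 + 6/2, 13.9 + 10.4897/2) = Inv-Gamma(7.90, 19.14485).
Mode = β/(α+1) = 19.14485/8.90 = 2.1511.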